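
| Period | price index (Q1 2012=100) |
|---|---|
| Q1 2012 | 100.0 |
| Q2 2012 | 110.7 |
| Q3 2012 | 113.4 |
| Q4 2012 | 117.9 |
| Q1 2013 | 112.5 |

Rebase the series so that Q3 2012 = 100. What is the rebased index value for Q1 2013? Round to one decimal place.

99.2

Rebased(Q1 2013) = 112.5 / 113.4 × 100 = 99.2063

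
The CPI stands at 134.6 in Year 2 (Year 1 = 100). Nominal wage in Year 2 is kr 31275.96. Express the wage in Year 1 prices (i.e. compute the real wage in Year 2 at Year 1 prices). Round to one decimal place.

Real = Nominal ÷ (Index/100) = 31275.96 ÷ (134.6/100)
     = 31275.96 ÷ 1.346 = 23236.2259

23236.2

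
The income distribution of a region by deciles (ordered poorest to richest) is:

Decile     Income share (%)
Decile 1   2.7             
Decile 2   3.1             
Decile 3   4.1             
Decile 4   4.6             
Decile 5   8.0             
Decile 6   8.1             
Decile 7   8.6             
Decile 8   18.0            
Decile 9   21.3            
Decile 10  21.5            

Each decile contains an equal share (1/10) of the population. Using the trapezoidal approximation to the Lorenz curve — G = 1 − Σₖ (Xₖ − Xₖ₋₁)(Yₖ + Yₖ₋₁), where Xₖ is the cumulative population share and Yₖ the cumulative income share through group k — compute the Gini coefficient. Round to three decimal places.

Cumulative income shares Yₖ: 0.0270, 0.0580, 0.0990, 0.1450, 0.2250, 0.3060, 0.3920, 0.5720, 0.7850, 1.0000
Σ (Xₖ−Xₖ₋₁)(Yₖ+Yₖ₋₁) = (1/10)(0.0270+0.0000) + (1/10)(0.0580+0.0270) + (1/10)(0.0990+0.0580) + (1/10)(0.1450+0.0990) + (1/10)(0.2250+0.1450) + (1/10)(0.3060+0.2250) + (1/10)(0.3920+0.3060) + (1/10)(0.5720+0.3920) + (1/10)(0.7850+0.5720) + (1/10)(1.0000+0.7850)
  = 0.0027 + 0.0085 + 0.0157 + 0.0244 + 0.0370 + 0.0531 + 0.0698 + 0.0964 + 0.1357 + 0.1785 = 0.6218
G = 1 − 0.6218 = 0.3782

0.378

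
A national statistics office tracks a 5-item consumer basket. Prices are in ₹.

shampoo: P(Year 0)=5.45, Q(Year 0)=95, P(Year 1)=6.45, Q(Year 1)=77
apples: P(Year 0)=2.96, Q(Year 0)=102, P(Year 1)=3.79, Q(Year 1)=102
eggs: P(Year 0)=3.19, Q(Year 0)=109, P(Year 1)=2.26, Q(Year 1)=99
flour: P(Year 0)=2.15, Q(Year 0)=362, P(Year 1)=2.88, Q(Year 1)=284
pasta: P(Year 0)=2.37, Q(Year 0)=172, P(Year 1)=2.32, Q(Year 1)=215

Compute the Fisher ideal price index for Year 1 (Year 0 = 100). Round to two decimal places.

113.26

Laspeyres component (base-period weights):
ΣP(Year 1)Q(Year 0) = 6.45×95 + 3.79×102 + 2.26×109 + 2.88×362 + 2.32×172 = 612.75 + 386.58 + 246.34 + 1042.56 + 399.04 = 2687.27
ΣP(Year 0)Q(Year 0) = 5.45×95 + 2.96×102 + 3.19×109 + 2.15×362 + 2.37×172 = 517.75 + 301.92 + 347.71 + 778.3 + 407.64 = 2353.32
L = 2687.27 / 2353.32 × 100 = 114.1906
Paasche component (current-period weights):
ΣP(Year 1)Q(Year 1) = 6.45×77 + 3.79×102 + 2.26×99 + 2.88×284 + 2.32×215 = 496.65 + 386.58 + 223.74 + 817.92 + 498.8 = 2423.69
ΣP(Year 0)Q(Year 1) = 5.45×77 + 2.96×102 + 3.19×99 + 2.15×284 + 2.37×215 = 419.65 + 301.92 + 315.81 + 610.6 + 509.55 = 2157.53
P = 2423.69 / 2157.53 × 100 = 112.3363
Fisher = √(L × P) = √(114.1906 × 112.3363) = 113.2597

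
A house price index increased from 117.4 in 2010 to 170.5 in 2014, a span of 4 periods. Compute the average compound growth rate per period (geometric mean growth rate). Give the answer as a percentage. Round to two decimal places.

9.78%

Growth factor = (170.5/117.4)^(1/4) = (1.452300)^(1/4) = 1.097777
Growth rate = 1.097777 − 1 = 0.097777 = 9.7777%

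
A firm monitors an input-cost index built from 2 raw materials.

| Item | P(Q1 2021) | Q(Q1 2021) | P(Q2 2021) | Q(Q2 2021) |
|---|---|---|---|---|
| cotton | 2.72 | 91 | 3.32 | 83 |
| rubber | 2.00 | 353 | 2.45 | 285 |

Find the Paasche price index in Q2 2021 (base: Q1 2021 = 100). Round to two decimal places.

122.37

Paasche price index uses current-period quantities as weights.
ΣP(Q2 2021)·Q(Q2 2021) = 3.32×83 + 2.45×285 = 275.56 + 698.25 = 973.81
ΣP(Q1 2021)·Q(Q2 2021) = 2.72×83 + 2.00×285 = 225.76 + 570 = 795.76
Index = 973.81 / 795.76 × 100 = 122.3748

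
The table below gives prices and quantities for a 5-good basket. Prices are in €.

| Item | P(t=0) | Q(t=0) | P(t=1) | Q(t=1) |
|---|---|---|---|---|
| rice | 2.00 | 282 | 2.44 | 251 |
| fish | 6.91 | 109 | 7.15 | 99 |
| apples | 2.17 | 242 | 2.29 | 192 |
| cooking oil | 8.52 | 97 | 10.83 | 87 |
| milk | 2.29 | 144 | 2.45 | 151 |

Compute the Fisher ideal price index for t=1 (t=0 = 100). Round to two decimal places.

Laspeyres component (base-period weights):
ΣP(t=1)Q(t=0) = 2.44×282 + 7.15×109 + 2.29×242 + 10.83×97 + 2.45×144 = 688.08 + 779.35 + 554.18 + 1050.51 + 352.8 = 3424.92
ΣP(t=0)Q(t=0) = 2.00×282 + 6.91×109 + 2.17×242 + 8.52×97 + 2.29×144 = 564 + 753.19 + 525.14 + 826.44 + 329.76 = 2998.53
L = 3424.92 / 2998.53 × 100 = 114.2200
Paasche component (current-period weights):
ΣP(t=1)Q(t=1) = 2.44×251 + 7.15×99 + 2.29×192 + 10.83×87 + 2.45×151 = 612.44 + 707.85 + 439.68 + 942.21 + 369.95 = 3072.13
ΣP(t=0)Q(t=1) = 2.00×251 + 6.91×99 + 2.17×192 + 8.52×87 + 2.29×151 = 502 + 684.09 + 416.64 + 741.24 + 345.79 = 2689.76
P = 3072.13 / 2689.76 × 100 = 114.2158
Fisher = √(L × P) = √(114.2200 × 114.2158) = 114.2179

114.22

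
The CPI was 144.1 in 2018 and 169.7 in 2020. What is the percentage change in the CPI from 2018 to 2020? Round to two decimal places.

17.77%

Change = (169.7 − 144.1) / 144.1 × 100
       = 25.6 / 144.1 × 100 = 17.7654%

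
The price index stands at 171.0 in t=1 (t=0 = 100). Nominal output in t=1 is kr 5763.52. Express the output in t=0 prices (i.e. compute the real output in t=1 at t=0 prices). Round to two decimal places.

3370.48

Real = Nominal ÷ (Index/100) = 5763.52 ÷ (171.0/100)
     = 5763.52 ÷ 1.710 = 3370.4795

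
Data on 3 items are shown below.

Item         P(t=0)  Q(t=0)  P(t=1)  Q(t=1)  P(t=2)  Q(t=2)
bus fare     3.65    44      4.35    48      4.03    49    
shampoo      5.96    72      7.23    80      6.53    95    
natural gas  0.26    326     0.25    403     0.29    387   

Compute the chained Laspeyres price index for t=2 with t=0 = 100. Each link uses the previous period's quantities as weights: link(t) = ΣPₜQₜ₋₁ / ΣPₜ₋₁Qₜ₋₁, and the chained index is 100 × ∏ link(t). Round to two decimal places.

Link t=0→t=1:
ΣP(t=1)Q(t=0) = 4.35×44 + 7.23×72 + 0.25×326 = 191.4 + 520.56 + 81.5 = 793.46
ΣP(t=0)Q(t=0) = 3.65×44 + 5.96×72 + 0.26×326 = 160.6 + 429.12 + 84.76 = 674.48
link = 793.46/674.48 = 1.176403
Link t=1→t=2:
ΣP(t=2)Q(t=1) = 4.03×48 + 6.53×80 + 0.29×403 = 193.44 + 522.4 + 116.87 = 832.71
ΣP(t=1)Q(t=1) = 4.35×48 + 7.23×80 + 0.25×403 = 208.8 + 578.4 + 100.75 = 887.95
link = 832.71/887.95 = 0.937789
Chained index = 100 × 1.176403 × 0.937789 = 110.3218

110.32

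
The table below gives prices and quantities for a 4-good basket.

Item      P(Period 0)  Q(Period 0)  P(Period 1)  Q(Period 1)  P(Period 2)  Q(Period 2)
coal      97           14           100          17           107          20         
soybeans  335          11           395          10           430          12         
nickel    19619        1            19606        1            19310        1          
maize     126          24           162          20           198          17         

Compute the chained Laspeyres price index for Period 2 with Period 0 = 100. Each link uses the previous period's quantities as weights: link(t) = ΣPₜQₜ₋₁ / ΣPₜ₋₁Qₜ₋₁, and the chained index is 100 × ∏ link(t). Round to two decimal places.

108.92

Link Period 0→Period 1:
ΣP(Period 1)Q(Period 0) = 100×14 + 395×11 + 19606×1 + 162×24 = 1400 + 4345 + 19606 + 3888 = 29239
ΣP(Period 0)Q(Period 0) = 97×14 + 335×11 + 19619×1 + 126×24 = 1358 + 3685 + 19619 + 3024 = 27686
link = 29239/27686 = 1.056093
Link Period 1→Period 2:
ΣP(Period 2)Q(Period 1) = 107×17 + 430×10 + 19310×1 + 198×20 = 1819 + 4300 + 19310 + 3960 = 29389
ΣP(Period 1)Q(Period 1) = 100×17 + 395×10 + 19606×1 + 162×20 = 1700 + 3950 + 19606 + 3240 = 28496
link = 29389/28496 = 1.031338
Chained index = 100 × 1.056093 × 1.031338 = 108.9189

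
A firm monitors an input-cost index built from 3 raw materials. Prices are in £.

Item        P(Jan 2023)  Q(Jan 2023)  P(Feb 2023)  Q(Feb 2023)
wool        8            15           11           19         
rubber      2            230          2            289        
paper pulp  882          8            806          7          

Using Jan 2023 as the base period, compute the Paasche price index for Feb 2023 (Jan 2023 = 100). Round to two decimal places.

93.12

Paasche price index uses current-period quantities as weights.
ΣP(Feb 2023)·Q(Feb 2023) = 11×19 + 2×289 + 806×7 = 209 + 578 + 5642 = 6429
ΣP(Jan 2023)·Q(Feb 2023) = 8×19 + 2×289 + 882×7 = 152 + 578 + 6174 = 6904
Index = 6429 / 6904 × 100 = 93.1199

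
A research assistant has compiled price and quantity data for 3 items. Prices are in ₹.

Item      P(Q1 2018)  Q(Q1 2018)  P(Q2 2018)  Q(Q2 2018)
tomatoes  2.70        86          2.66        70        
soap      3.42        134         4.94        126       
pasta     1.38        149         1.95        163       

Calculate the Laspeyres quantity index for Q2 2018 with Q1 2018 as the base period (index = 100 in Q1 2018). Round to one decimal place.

94.3

Laspeyres quantity index uses base-period prices as weights.
ΣP(Q1 2018)·Q(Q2 2018) = 2.70×70 + 3.42×126 + 1.38×163 = 189 + 430.92 + 224.94 = 844.86
ΣP(Q1 2018)·Q(Q1 2018) = 2.70×86 + 3.42×134 + 1.38×149 = 232.2 + 458.28 + 205.62 = 896.1
Index = 844.86 / 896.1 × 100 = 94.2819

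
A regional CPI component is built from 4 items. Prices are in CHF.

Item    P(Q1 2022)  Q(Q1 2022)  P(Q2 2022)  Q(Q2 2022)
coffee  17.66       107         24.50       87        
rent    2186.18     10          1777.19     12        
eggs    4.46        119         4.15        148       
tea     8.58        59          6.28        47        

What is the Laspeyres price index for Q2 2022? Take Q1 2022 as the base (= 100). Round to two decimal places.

85.76

Laspeyres price index uses base-period quantities as weights.
ΣP(Q2 2022)·Q(Q1 2022) = 24.50×107 + 1777.19×10 + 4.15×119 + 6.28×59 = 2621.5 + 17771.9 + 493.85 + 370.52 = 21257.77
ΣP(Q1 2022)·Q(Q1 2022) = 17.66×107 + 2186.18×10 + 4.46×119 + 8.58×59 = 1889.62 + 21861.8 + 530.74 + 506.22 = 24788.38
Index = 21257.77 / 24788.38 × 100 = 85.7570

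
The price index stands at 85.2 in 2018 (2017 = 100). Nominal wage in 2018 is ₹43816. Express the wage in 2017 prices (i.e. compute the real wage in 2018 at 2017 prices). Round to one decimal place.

51427.2

Real = Nominal ÷ (Index/100) = 43816 ÷ (85.2/100)
     = 43816 ÷ 0.852 = 51427.2300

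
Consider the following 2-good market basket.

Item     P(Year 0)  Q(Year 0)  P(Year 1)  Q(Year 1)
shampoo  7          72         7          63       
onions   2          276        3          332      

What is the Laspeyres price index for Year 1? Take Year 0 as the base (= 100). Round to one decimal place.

126.1

Laspeyres price index uses base-period quantities as weights.
ΣP(Year 1)·Q(Year 0) = 7×72 + 3×276 = 504 + 828 = 1332
ΣP(Year 0)·Q(Year 0) = 7×72 + 2×276 = 504 + 552 = 1056
Index = 1332 / 1056 × 100 = 126.1364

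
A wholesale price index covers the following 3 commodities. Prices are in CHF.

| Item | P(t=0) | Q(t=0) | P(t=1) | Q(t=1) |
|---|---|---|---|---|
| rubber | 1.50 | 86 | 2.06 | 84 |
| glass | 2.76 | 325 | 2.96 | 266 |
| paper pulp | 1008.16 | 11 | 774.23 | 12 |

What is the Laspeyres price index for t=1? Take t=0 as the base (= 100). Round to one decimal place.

Laspeyres price index uses base-period quantities as weights.
ΣP(t=1)·Q(t=0) = 2.06×86 + 2.96×325 + 774.23×11 = 177.16 + 962 + 8516.53 = 9655.69
ΣP(t=0)·Q(t=0) = 1.50×86 + 2.76×325 + 1008.16×11 = 129 + 897 + 11089.76 = 12115.76
Index = 9655.69 / 12115.76 × 100 = 79.6953

79.7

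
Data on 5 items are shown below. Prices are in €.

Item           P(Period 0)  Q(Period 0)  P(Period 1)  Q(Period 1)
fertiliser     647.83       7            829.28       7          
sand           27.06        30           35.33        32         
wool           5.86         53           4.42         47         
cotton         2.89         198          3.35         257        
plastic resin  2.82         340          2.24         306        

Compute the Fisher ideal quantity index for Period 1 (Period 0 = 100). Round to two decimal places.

101.62

Laspeyres component (base-period weights):
ΣP(Period 0)Q(Period 1) = 647.83×7 + 27.06×32 + 5.86×47 + 2.89×257 + 2.82×306 = 4534.81 + 865.92 + 275.42 + 742.73 + 862.92 = 7281.8
ΣP(Period 0)Q(Period 0) = 647.83×7 + 27.06×30 + 5.86×53 + 2.89×198 + 2.82×340 = 4534.81 + 811.8 + 310.58 + 572.22 + 958.8 = 7188.21
L = 7281.8 / 7188.21 × 100 = 101.3020
Paasche component (current-period weights):
ΣP(Period 1)Q(Period 1) = 829.28×7 + 35.33×32 + 4.42×47 + 3.35×257 + 2.24×306 = 5804.96 + 1130.56 + 207.74 + 860.95 + 685.44 = 8689.65
ΣP(Period 1)Q(Period 0) = 829.28×7 + 35.33×30 + 4.42×53 + 3.35×198 + 2.24×340 = 5804.96 + 1059.9 + 234.26 + 663.3 + 761.6 = 8524.02
P = 8689.65 / 8524.02 × 100 = 101.9431
Fisher = √(L × P) = √(101.3020 × 101.9431) = 101.6220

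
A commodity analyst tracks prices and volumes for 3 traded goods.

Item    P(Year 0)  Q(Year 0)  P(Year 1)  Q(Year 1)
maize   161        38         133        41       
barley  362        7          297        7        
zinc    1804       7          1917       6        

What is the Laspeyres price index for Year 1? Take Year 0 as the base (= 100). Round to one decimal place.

Laspeyres price index uses base-period quantities as weights.
ΣP(Year 1)·Q(Year 0) = 133×38 + 297×7 + 1917×7 = 5054 + 2079 + 13419 = 20552
ΣP(Year 0)·Q(Year 0) = 161×38 + 362×7 + 1804×7 = 6118 + 2534 + 12628 = 21280
Index = 20552 / 21280 × 100 = 96.5789

96.6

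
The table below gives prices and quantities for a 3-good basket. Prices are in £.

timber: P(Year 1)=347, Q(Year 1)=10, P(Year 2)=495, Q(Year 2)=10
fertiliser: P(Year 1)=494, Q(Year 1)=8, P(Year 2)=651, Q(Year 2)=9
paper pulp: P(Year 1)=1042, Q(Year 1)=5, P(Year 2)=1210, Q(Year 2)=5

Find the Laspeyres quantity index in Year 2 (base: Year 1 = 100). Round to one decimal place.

Laspeyres quantity index uses base-period prices as weights.
ΣP(Year 1)·Q(Year 2) = 347×10 + 494×9 + 1042×5 = 3470 + 4446 + 5210 = 13126
ΣP(Year 1)·Q(Year 1) = 347×10 + 494×8 + 1042×5 = 3470 + 3952 + 5210 = 12632
Index = 13126 / 12632 × 100 = 103.9107

103.9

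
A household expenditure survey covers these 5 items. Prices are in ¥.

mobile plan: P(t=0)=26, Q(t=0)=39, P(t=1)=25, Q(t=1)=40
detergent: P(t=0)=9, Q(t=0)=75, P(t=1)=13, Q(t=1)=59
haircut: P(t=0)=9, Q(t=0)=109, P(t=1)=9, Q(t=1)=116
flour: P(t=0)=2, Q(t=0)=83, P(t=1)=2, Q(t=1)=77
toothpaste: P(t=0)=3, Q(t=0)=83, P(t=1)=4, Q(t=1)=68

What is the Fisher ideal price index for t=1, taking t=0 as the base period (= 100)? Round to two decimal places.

Laspeyres component (base-period weights):
ΣP(t=1)Q(t=0) = 25×39 + 13×75 + 9×109 + 2×83 + 4×83 = 975 + 975 + 981 + 166 + 332 = 3429
ΣP(t=0)Q(t=0) = 26×39 + 9×75 + 9×109 + 2×83 + 3×83 = 1014 + 675 + 981 + 166 + 249 = 3085
L = 3429 / 3085 × 100 = 111.1507
Paasche component (current-period weights):
ΣP(t=1)Q(t=1) = 25×40 + 13×59 + 9×116 + 2×77 + 4×68 = 1000 + 767 + 1044 + 154 + 272 = 3237
ΣP(t=0)Q(t=1) = 26×40 + 9×59 + 9×116 + 2×77 + 3×68 = 1040 + 531 + 1044 + 154 + 204 = 2973
P = 3237 / 2973 × 100 = 108.8799
Fisher = √(L × P) = √(111.1507 × 108.8799) = 110.0095

110.01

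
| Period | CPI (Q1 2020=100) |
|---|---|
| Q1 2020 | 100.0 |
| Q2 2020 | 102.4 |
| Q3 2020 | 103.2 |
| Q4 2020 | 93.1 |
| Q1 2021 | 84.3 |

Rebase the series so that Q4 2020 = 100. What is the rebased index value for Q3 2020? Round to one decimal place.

110.8

Rebased(Q3 2020) = 103.2 / 93.1 × 100 = 110.8485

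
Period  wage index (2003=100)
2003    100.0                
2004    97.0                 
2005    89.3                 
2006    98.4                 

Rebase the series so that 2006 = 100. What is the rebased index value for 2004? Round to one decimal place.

98.6

Rebased(2004) = 97.0 / 98.4 × 100 = 98.5772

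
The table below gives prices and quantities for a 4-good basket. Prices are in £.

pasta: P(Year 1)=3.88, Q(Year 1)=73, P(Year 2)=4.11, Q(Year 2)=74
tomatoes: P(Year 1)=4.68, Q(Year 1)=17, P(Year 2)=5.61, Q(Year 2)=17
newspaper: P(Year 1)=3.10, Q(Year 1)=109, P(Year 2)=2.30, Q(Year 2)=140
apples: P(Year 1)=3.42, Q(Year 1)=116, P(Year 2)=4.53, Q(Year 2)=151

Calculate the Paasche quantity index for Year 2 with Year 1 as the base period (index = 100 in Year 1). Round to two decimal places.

Paasche quantity index uses current-period prices as weights.
ΣP(Year 2)·Q(Year 2) = 4.11×74 + 5.61×17 + 2.30×140 + 4.53×151 = 304.14 + 95.37 + 322 + 684.03 = 1405.54
ΣP(Year 2)·Q(Year 1) = 4.11×73 + 5.61×17 + 2.30×109 + 4.53×116 = 300.03 + 95.37 + 250.7 + 525.48 = 1171.58
Index = 1405.54 / 1171.58 × 100 = 119.9696

119.97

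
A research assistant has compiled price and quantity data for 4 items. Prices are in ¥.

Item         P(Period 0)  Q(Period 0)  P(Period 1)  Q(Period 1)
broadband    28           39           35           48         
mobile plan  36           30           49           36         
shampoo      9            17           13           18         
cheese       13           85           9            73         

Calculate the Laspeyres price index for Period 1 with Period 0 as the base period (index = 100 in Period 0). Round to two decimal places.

111.40

Laspeyres price index uses base-period quantities as weights.
ΣP(Period 1)·Q(Period 0) = 35×39 + 49×30 + 13×17 + 9×85 = 1365 + 1470 + 221 + 765 = 3821
ΣP(Period 0)·Q(Period 0) = 28×39 + 36×30 + 9×17 + 13×85 = 1092 + 1080 + 153 + 1105 = 3430
Index = 3821 / 3430 × 100 = 111.3994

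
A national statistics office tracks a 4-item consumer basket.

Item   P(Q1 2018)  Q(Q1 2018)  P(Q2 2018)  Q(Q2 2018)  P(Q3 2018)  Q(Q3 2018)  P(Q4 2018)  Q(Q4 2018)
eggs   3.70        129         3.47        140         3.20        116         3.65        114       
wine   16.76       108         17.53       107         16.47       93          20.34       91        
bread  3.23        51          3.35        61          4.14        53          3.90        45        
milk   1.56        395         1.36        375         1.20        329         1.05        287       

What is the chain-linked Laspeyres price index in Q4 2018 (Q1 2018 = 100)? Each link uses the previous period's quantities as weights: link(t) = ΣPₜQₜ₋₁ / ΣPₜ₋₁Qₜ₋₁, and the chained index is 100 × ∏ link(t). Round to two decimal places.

107.19

Link Q1 2018→Q2 2018:
ΣP(Q2 2018)Q(Q1 2018) = 3.47×129 + 17.53×108 + 3.35×51 + 1.36×395 = 447.63 + 1893.24 + 170.85 + 537.2 = 3048.92
ΣP(Q1 2018)Q(Q1 2018) = 3.70×129 + 16.76×108 + 3.23×51 + 1.56×395 = 477.3 + 1810.08 + 164.73 + 616.2 = 3068.31
link = 3048.92/3068.31 = 0.993681
Link Q2 2018→Q3 2018:
ΣP(Q3 2018)Q(Q2 2018) = 3.20×140 + 16.47×107 + 4.14×61 + 1.20×375 = 448 + 1762.29 + 252.54 + 450 = 2912.83
ΣP(Q2 2018)Q(Q2 2018) = 3.47×140 + 17.53×107 + 3.35×61 + 1.36×375 = 485.8 + 1875.71 + 204.35 + 510 = 3075.86
link = 2912.83/3075.86 = 0.946997
Link Q3 2018→Q4 2018:
ΣP(Q4 2018)Q(Q3 2018) = 3.65×116 + 20.34×93 + 3.90×53 + 1.05×329 = 423.4 + 1891.62 + 206.7 + 345.45 = 2867.17
ΣP(Q3 2018)Q(Q3 2018) = 3.20×116 + 16.47×93 + 4.14×53 + 1.20×329 = 371.2 + 1531.71 + 219.42 + 394.8 = 2517.13
link = 2867.17/2517.13 = 1.139063
Chained index = 100 × 0.993681 × 0.946997 × 1.139063 = 107.1873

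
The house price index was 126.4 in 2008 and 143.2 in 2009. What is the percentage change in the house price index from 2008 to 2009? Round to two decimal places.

Change = (143.2 − 126.4) / 126.4 × 100
       = 16.8 / 126.4 × 100 = 13.2911%

13.29%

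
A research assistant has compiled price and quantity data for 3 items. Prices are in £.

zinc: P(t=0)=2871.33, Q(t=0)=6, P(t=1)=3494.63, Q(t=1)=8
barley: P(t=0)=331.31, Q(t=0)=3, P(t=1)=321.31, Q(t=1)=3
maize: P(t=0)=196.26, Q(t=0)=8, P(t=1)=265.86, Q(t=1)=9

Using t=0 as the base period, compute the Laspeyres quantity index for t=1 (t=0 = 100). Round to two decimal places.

Laspeyres quantity index uses base-period prices as weights.
ΣP(t=0)·Q(t=1) = 2871.33×8 + 331.31×3 + 196.26×9 = 22970.64 + 993.93 + 1766.34 = 25730.91
ΣP(t=0)·Q(t=0) = 2871.33×6 + 331.31×3 + 196.26×8 = 17227.98 + 993.93 + 1570.08 = 19791.99
Index = 25730.91 / 19791.99 × 100 = 130.0067

130.01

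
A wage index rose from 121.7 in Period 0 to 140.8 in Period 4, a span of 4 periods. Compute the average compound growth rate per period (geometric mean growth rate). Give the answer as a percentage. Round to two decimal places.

Growth factor = (140.8/121.7)^(1/4) = (1.156943)^(1/4) = 1.037118
Growth rate = 1.037118 − 1 = 0.037118 = 3.7118%

3.71%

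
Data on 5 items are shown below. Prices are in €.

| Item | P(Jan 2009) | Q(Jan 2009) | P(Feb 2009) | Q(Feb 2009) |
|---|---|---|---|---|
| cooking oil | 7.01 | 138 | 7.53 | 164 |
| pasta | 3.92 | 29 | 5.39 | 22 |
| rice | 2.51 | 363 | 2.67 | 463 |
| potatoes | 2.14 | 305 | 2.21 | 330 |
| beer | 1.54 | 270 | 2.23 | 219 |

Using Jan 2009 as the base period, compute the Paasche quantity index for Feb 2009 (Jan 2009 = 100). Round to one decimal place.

110.7

Paasche quantity index uses current-period prices as weights.
ΣP(Feb 2009)·Q(Feb 2009) = 7.53×164 + 5.39×22 + 2.67×463 + 2.21×330 + 2.23×219 = 1234.92 + 118.58 + 1236.21 + 729.3 + 488.37 = 3807.38
ΣP(Feb 2009)·Q(Jan 2009) = 7.53×138 + 5.39×29 + 2.67×363 + 2.21×305 + 2.23×270 = 1039.14 + 156.31 + 969.21 + 674.05 + 602.1 = 3440.81
Index = 3807.38 / 3440.81 × 100 = 110.6536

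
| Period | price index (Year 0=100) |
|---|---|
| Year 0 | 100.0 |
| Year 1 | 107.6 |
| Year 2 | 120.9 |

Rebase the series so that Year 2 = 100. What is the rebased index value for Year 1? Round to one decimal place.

89.0

Rebased(Year 1) = 107.6 / 120.9 × 100 = 88.9992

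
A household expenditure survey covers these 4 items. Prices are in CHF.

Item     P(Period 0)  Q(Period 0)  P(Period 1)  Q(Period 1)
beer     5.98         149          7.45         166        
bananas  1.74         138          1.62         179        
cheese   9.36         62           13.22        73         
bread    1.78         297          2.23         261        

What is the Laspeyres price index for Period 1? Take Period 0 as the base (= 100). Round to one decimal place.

125.7

Laspeyres price index uses base-period quantities as weights.
ΣP(Period 1)·Q(Period 0) = 7.45×149 + 1.62×138 + 13.22×62 + 2.23×297 = 1110.05 + 223.56 + 819.64 + 662.31 = 2815.56
ΣP(Period 0)·Q(Period 0) = 5.98×149 + 1.74×138 + 9.36×62 + 1.78×297 = 891.02 + 240.12 + 580.32 + 528.66 = 2240.12
Index = 2815.56 / 2240.12 × 100 = 125.6879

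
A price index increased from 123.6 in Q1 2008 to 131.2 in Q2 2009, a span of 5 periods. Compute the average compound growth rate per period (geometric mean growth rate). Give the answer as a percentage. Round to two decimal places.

Growth factor = (131.2/123.6)^(1/5) = (1.061489)^(1/5) = 1.012006
Growth rate = 1.012006 − 1 = 0.012006 = 1.2006%

1.20%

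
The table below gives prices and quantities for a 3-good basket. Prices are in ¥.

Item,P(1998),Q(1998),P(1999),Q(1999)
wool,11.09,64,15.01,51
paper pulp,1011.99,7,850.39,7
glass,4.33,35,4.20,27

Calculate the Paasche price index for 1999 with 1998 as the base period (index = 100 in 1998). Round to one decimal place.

Paasche price index uses current-period quantities as weights.
ΣP(1999)·Q(1999) = 15.01×51 + 850.39×7 + 4.20×27 = 765.51 + 5952.73 + 113.4 = 6831.64
ΣP(1998)·Q(1999) = 11.09×51 + 1011.99×7 + 4.33×27 = 565.59 + 7083.93 + 116.91 = 7766.43
Index = 6831.64 / 7766.43 × 100 = 87.9637

88.0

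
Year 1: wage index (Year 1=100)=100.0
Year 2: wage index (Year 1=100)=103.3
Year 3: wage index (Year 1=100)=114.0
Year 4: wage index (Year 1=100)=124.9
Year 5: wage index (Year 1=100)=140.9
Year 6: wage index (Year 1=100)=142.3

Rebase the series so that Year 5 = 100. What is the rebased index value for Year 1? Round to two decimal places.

Rebased(Year 1) = 100.0 / 140.9 × 100 = 70.9723

70.97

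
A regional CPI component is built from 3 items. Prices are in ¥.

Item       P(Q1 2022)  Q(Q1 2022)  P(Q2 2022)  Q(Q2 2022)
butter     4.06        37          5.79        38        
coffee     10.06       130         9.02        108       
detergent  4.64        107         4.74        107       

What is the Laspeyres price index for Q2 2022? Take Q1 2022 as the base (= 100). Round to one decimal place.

96.9

Laspeyres price index uses base-period quantities as weights.
ΣP(Q2 2022)·Q(Q1 2022) = 5.79×37 + 9.02×130 + 4.74×107 = 214.23 + 1172.6 + 507.18 = 1894.01
ΣP(Q1 2022)·Q(Q1 2022) = 4.06×37 + 10.06×130 + 4.64×107 = 150.22 + 1307.8 + 496.48 = 1954.5
Index = 1894.01 / 1954.5 × 100 = 96.9051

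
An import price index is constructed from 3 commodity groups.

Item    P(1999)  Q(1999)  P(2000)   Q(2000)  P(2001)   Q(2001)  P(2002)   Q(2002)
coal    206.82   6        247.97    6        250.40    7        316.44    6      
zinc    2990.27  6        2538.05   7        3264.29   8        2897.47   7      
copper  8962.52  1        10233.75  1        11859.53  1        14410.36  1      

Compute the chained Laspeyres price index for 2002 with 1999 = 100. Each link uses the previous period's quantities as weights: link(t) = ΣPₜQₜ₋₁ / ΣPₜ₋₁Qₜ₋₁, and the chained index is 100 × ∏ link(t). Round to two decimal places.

Link 1999→2000:
ΣP(2000)Q(1999) = 247.97×6 + 2538.05×6 + 10233.75×1 = 1487.82 + 15228.3 + 10233.75 = 26949.87
ΣP(1999)Q(1999) = 206.82×6 + 2990.27×6 + 8962.52×1 = 1240.92 + 17941.62 + 8962.52 = 28145.06
link = 26949.87/28145.06 = 0.957535
Link 2000→2001:
ΣP(2001)Q(2000) = 250.40×6 + 3264.29×7 + 11859.53×1 = 1502.4 + 22850.03 + 11859.53 = 36211.96
ΣP(2000)Q(2000) = 247.97×6 + 2538.05×7 + 10233.75×1 = 1487.82 + 17766.35 + 10233.75 = 29487.92
link = 36211.96/29487.92 = 1.228027
Link 2001→2002:
ΣP(2002)Q(2001) = 316.44×7 + 2897.47×8 + 14410.36×1 = 2215.08 + 23179.76 + 14410.36 = 39805.2
ΣP(2001)Q(2001) = 250.40×7 + 3264.29×8 + 11859.53×1 = 1752.8 + 26114.32 + 11859.53 = 39726.65
link = 39805.2/39726.65 = 1.001977
Chained index = 100 × 0.957535 × 1.228027 × 1.001977 = 117.8203

117.82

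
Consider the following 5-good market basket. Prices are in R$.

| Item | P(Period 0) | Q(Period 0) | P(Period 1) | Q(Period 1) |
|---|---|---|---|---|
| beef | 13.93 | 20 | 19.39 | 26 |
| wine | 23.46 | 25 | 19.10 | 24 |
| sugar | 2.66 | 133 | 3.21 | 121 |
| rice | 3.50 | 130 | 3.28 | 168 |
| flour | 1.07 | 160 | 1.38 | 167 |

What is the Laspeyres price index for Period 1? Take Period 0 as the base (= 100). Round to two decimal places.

Laspeyres price index uses base-period quantities as weights.
ΣP(Period 1)·Q(Period 0) = 19.39×20 + 19.10×25 + 3.21×133 + 3.28×130 + 1.38×160 = 387.8 + 477.5 + 426.93 + 426.4 + 220.8 = 1939.43
ΣP(Period 0)·Q(Period 0) = 13.93×20 + 23.46×25 + 2.66×133 + 3.50×130 + 1.07×160 = 278.6 + 586.5 + 353.78 + 455 + 171.2 = 1845.08
Index = 1939.43 / 1845.08 × 100 = 105.1136

105.11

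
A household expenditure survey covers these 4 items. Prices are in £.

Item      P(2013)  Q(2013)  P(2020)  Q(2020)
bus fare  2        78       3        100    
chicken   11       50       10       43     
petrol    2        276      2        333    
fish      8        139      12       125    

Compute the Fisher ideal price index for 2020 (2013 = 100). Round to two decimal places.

124.23

Laspeyres component (base-period weights):
ΣP(2020)Q(2013) = 3×78 + 10×50 + 2×276 + 12×139 = 234 + 500 + 552 + 1668 = 2954
ΣP(2013)Q(2013) = 2×78 + 11×50 + 2×276 + 8×139 = 156 + 550 + 552 + 1112 = 2370
L = 2954 / 2370 × 100 = 124.6414
Paasche component (current-period weights):
ΣP(2020)Q(2020) = 3×100 + 10×43 + 2×333 + 12×125 = 300 + 430 + 666 + 1500 = 2896
ΣP(2013)Q(2020) = 2×100 + 11×43 + 2×333 + 8×125 = 200 + 473 + 666 + 1000 = 2339
P = 2896 / 2339 × 100 = 123.8136
Fisher = √(L × P) = √(124.6414 × 123.8136) = 124.2268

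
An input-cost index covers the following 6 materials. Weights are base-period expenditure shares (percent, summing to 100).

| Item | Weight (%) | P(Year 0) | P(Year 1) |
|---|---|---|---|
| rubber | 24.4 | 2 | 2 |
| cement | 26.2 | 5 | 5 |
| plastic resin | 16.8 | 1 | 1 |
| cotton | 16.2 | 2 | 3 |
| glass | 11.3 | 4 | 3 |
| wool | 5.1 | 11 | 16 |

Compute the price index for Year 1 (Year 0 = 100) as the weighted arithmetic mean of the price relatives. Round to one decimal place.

107.6

rubber: 24.4 × (2/2) = 24.4 × 1.000000 = 24.4000
cement: 26.2 × (5/5) = 26.2 × 1.000000 = 26.2000
plastic resin: 16.8 × (1/1) = 16.8 × 1.000000 = 16.8000
cotton: 16.2 × (3/2) = 16.2 × 1.500000 = 24.3000
glass: 11.3 × (3/4) = 11.3 × 0.750000 = 8.4750
wool: 5.1 × (16/11) = 5.1 × 1.454545 = 7.4182
Index = Σ wᵢ·(p₁ᵢ/p₀ᵢ) = 24.4000 + 26.2000 + 16.8000 + 24.3000 + 8.4750 + 7.4182 = 107.5932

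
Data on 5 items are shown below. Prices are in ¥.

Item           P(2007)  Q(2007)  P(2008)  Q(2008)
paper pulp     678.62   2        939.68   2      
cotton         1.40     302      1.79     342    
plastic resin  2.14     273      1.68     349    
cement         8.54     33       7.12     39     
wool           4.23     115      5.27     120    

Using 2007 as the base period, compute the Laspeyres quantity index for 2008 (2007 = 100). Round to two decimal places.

Laspeyres quantity index uses base-period prices as weights.
ΣP(2007)·Q(2008) = 678.62×2 + 1.40×342 + 2.14×349 + 8.54×39 + 4.23×120 = 1357.24 + 478.8 + 746.86 + 333.06 + 507.6 = 3423.56
ΣP(2007)·Q(2007) = 678.62×2 + 1.40×302 + 2.14×273 + 8.54×33 + 4.23×115 = 1357.24 + 422.8 + 584.22 + 281.82 + 486.45 = 3132.53
Index = 3423.56 / 3132.53 × 100 = 109.2906

109.29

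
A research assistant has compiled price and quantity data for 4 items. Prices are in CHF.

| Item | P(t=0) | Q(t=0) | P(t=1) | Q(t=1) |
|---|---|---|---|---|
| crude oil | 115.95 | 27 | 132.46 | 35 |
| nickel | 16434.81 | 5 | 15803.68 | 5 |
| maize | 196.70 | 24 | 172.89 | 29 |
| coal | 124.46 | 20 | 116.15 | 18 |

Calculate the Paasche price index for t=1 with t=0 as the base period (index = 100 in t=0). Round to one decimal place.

96.4

Paasche price index uses current-period quantities as weights.
ΣP(t=1)·Q(t=1) = 132.46×35 + 15803.68×5 + 172.89×29 + 116.15×18 = 4636.1 + 79018.4 + 5013.81 + 2090.7 = 90759.01
ΣP(t=0)·Q(t=1) = 115.95×35 + 16434.81×5 + 196.70×29 + 124.46×18 = 4058.25 + 82174.05 + 5704.3 + 2240.28 = 94176.88
Index = 90759.01 / 94176.88 × 100 = 96.3708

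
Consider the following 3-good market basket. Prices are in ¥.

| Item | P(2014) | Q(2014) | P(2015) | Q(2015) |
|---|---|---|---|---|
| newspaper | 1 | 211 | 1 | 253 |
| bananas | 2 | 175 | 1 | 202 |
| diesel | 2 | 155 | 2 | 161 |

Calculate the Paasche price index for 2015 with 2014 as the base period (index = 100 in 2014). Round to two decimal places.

79.37

Paasche price index uses current-period quantities as weights.
ΣP(2015)·Q(2015) = 1×253 + 1×202 + 2×161 = 253 + 202 + 322 = 777
ΣP(2014)·Q(2015) = 1×253 + 2×202 + 2×161 = 253 + 404 + 322 = 979
Index = 777 / 979 × 100 = 79.3667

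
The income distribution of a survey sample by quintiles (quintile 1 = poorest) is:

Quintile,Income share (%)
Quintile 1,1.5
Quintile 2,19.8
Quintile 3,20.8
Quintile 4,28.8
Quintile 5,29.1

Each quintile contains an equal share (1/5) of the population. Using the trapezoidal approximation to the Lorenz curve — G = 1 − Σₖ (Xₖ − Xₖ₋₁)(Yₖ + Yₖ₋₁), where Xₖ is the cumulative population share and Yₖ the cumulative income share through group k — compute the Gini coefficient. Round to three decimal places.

0.257

Cumulative income shares Yₖ: 0.0150, 0.2130, 0.4210, 0.7090, 1.0000
Σ (Xₖ−Xₖ₋₁)(Yₖ+Yₖ₋₁) = (1/5)(0.0150+0.0000) + (1/5)(0.2130+0.0150) + (1/5)(0.4210+0.2130) + (1/5)(0.7090+0.4210) + (1/5)(1.0000+0.7090)
  = 0.0030 + 0.0456 + 0.1268 + 0.2260 + 0.3418 = 0.7432
G = 1 − 0.7432 = 0.2568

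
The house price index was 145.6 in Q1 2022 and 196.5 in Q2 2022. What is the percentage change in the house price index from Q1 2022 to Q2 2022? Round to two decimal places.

34.96%

Change = (196.5 − 145.6) / 145.6 × 100
       = 50.9 / 145.6 × 100 = 34.9588%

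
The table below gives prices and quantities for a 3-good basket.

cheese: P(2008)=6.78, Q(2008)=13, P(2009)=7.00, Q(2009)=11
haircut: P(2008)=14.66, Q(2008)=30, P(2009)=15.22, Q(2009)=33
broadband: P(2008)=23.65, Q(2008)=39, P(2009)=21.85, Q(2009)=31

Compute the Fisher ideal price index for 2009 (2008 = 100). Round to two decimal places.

Laspeyres component (base-period weights):
ΣP(2009)Q(2008) = 7.00×13 + 15.22×30 + 21.85×39 = 91 + 456.6 + 852.15 = 1399.75
ΣP(2008)Q(2008) = 6.78×13 + 14.66×30 + 23.65×39 = 88.14 + 439.8 + 922.35 = 1450.29
L = 1399.75 / 1450.29 × 100 = 96.5152
Paasche component (current-period weights):
ΣP(2009)Q(2009) = 7.00×11 + 15.22×33 + 21.85×31 = 77 + 502.26 + 677.35 = 1256.61
ΣP(2008)Q(2009) = 6.78×11 + 14.66×33 + 23.65×31 = 74.58 + 483.78 + 733.15 = 1291.51
P = 1256.61 / 1291.51 × 100 = 97.2977
Fisher = √(L × P) = √(96.5152 × 97.2977) = 96.9057

96.91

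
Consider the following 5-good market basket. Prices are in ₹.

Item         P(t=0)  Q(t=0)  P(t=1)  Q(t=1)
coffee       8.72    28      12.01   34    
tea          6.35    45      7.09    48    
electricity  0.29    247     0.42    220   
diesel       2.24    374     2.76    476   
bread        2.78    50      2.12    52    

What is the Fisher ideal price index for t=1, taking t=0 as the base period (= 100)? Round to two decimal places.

Laspeyres component (base-period weights):
ΣP(t=1)Q(t=0) = 12.01×28 + 7.09×45 + 0.42×247 + 2.76×374 + 2.12×50 = 336.28 + 319.05 + 103.74 + 1032.24 + 106 = 1897.31
ΣP(t=0)Q(t=0) = 8.72×28 + 6.35×45 + 0.29×247 + 2.24×374 + 2.78×50 = 244.16 + 285.75 + 71.63 + 837.76 + 139 = 1578.3
L = 1897.31 / 1578.3 × 100 = 120.2123
Paasche component (current-period weights):
ΣP(t=1)Q(t=1) = 12.01×34 + 7.09×48 + 0.42×220 + 2.76×476 + 2.12×52 = 408.34 + 340.32 + 92.4 + 1313.76 + 110.24 = 2265.06
ΣP(t=0)Q(t=1) = 8.72×34 + 6.35×48 + 0.29×220 + 2.24×476 + 2.78×52 = 296.48 + 304.8 + 63.8 + 1066.24 + 144.56 = 1875.88
P = 2265.06 / 1875.88 × 100 = 120.7465
Fisher = √(L × P) = √(120.2123 × 120.7465) = 120.4791

120.48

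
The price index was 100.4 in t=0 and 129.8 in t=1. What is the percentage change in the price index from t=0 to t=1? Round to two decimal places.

29.28%

Change = (129.8 − 100.4) / 100.4 × 100
       = 29.4 / 100.4 × 100 = 29.2829%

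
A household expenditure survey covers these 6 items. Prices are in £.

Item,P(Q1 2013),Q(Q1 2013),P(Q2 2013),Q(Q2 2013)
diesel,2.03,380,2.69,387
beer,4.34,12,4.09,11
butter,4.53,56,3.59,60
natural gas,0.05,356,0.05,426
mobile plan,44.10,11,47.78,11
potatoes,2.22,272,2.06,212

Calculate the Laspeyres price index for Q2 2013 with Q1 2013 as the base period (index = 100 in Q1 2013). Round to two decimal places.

108.80

Laspeyres price index uses base-period quantities as weights.
ΣP(Q2 2013)·Q(Q1 2013) = 2.69×380 + 4.09×12 + 3.59×56 + 0.05×356 + 47.78×11 + 2.06×272 = 1022.2 + 49.08 + 201.04 + 17.8 + 525.58 + 560.32 = 2376.02
ΣP(Q1 2013)·Q(Q1 2013) = 2.03×380 + 4.34×12 + 4.53×56 + 0.05×356 + 44.10×11 + 2.22×272 = 771.4 + 52.08 + 253.68 + 17.8 + 485.1 + 603.84 = 2183.9
Index = 2376.02 / 2183.9 × 100 = 108.7971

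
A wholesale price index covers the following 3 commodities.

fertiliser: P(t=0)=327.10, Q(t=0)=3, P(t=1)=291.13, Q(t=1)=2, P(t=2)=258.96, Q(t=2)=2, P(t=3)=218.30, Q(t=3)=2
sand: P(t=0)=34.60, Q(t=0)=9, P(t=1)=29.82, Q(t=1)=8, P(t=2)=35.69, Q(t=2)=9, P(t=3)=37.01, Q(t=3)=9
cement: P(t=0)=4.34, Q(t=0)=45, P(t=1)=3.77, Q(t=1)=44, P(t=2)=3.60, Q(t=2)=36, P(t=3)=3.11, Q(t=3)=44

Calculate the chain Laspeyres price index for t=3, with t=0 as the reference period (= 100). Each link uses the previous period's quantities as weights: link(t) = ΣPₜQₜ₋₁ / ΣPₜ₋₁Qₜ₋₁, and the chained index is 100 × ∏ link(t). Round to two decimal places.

Link t=0→t=1:
ΣP(t=1)Q(t=0) = 291.13×3 + 29.82×9 + 3.77×45 = 873.39 + 268.38 + 169.65 = 1311.42
ΣP(t=0)Q(t=0) = 327.10×3 + 34.60×9 + 4.34×45 = 981.3 + 311.4 + 195.3 = 1488
link = 1311.42/1488 = 0.881331
Link t=1→t=2:
ΣP(t=2)Q(t=1) = 258.96×2 + 35.69×8 + 3.60×44 = 517.92 + 285.52 + 158.4 = 961.84
ΣP(t=1)Q(t=1) = 291.13×2 + 29.82×8 + 3.77×44 = 582.26 + 238.56 + 165.88 = 986.7
link = 961.84/986.7 = 0.974805
Link t=2→t=3:
ΣP(t=3)Q(t=2) = 218.30×2 + 37.01×9 + 3.11×36 = 436.6 + 333.09 + 111.96 = 881.65
ΣP(t=2)Q(t=2) = 258.96×2 + 35.69×9 + 3.60×36 = 517.92 + 321.21 + 129.6 = 968.73
link = 881.65/968.73 = 0.910109
Chained index = 100 × 0.881331 × 0.974805 × 0.910109 = 78.1898

78.19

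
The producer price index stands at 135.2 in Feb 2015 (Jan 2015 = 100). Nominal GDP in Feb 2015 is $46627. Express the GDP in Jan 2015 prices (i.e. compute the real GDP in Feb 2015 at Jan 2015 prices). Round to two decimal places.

34487.43

Real = Nominal ÷ (Index/100) = 46627 ÷ (135.2/100)
     = 46627 ÷ 1.352 = 34487.4260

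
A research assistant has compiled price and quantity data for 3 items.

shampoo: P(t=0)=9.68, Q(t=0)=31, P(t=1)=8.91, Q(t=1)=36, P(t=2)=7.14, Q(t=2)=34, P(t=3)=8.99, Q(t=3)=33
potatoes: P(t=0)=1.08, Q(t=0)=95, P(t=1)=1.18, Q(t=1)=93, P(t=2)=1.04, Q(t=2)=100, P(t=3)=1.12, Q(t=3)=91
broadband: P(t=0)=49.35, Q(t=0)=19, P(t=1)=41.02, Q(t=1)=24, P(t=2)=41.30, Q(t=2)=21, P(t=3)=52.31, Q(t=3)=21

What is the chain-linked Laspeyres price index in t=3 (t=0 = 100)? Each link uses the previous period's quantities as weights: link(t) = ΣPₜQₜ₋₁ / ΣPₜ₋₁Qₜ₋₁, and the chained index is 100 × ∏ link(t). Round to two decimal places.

Link t=0→t=1:
ΣP(t=1)Q(t=0) = 8.91×31 + 1.18×95 + 41.02×19 = 276.21 + 112.1 + 779.38 = 1167.69
ΣP(t=0)Q(t=0) = 9.68×31 + 1.08×95 + 49.35×19 = 300.08 + 102.6 + 937.65 = 1340.33
link = 1167.69/1340.33 = 0.871196
Link t=1→t=2:
ΣP(t=2)Q(t=1) = 7.14×36 + 1.04×93 + 41.30×24 = 257.04 + 96.72 + 991.2 = 1344.96
ΣP(t=1)Q(t=1) = 8.91×36 + 1.18×93 + 41.02×24 = 320.76 + 109.74 + 984.48 = 1414.98
link = 1344.96/1414.98 = 0.950515
Link t=2→t=3:
ΣP(t=3)Q(t=2) = 8.99×34 + 1.12×100 + 52.31×21 = 305.66 + 112 + 1098.51 = 1516.17
ΣP(t=2)Q(t=2) = 7.14×34 + 1.04×100 + 41.30×21 = 242.76 + 104 + 867.3 = 1214.06
link = 1516.17/1214.06 = 1.248843
Chained index = 100 × 0.871196 × 0.950515 × 1.248843 = 103.4148

103.41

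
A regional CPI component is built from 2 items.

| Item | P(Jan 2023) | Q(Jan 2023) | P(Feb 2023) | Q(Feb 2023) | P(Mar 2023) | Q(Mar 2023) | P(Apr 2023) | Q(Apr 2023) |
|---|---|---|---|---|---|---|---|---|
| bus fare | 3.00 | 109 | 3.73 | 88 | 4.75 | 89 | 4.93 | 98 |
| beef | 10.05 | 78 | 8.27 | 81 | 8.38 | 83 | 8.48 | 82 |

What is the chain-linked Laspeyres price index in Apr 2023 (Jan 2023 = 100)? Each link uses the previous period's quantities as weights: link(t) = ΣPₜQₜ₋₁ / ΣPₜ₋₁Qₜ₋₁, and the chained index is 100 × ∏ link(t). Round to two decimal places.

106.29

Link Jan 2023→Feb 2023:
ΣP(Feb 2023)Q(Jan 2023) = 3.73×109 + 8.27×78 = 406.57 + 645.06 = 1051.63
ΣP(Jan 2023)Q(Jan 2023) = 3.00×109 + 10.05×78 = 327 + 783.9 = 1110.9
link = 1051.63/1110.9 = 0.946647
Link Feb 2023→Mar 2023:
ΣP(Mar 2023)Q(Feb 2023) = 4.75×88 + 8.38×81 = 418 + 678.78 = 1096.78
ΣP(Feb 2023)Q(Feb 2023) = 3.73×88 + 8.27×81 = 328.24 + 669.87 = 998.11
link = 1096.78/998.11 = 1.098857
Link Mar 2023→Apr 2023:
ΣP(Apr 2023)Q(Mar 2023) = 4.93×89 + 8.48×83 = 438.77 + 703.84 = 1142.61
ΣP(Mar 2023)Q(Mar 2023) = 4.75×89 + 8.38×83 = 422.75 + 695.54 = 1118.29
link = 1142.61/1118.29 = 1.021747
Chained index = 100 × 0.946647 × 1.098857 × 1.021747 = 106.2852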